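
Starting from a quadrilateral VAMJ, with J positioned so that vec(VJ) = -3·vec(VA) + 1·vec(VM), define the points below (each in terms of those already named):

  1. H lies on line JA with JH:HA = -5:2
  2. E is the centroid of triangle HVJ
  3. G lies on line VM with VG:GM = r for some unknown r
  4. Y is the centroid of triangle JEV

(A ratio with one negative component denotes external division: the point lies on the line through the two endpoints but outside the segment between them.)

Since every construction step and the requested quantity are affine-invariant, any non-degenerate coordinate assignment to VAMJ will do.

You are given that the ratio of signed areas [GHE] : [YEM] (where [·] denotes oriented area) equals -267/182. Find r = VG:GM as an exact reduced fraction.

r = 4/3

Assign V = (0, 0), A = (1, 0), M = (0, 1), J = (-3, 1) — the answer is frame-independent, so this choice is without loss of generality.
1. H lies on line JA with JH:HA = -5:2 ⇒ H = (11/3, -2/3)
2. E is the centroid of triangle HVJ ⇒ E = (2/9, 1/9)
3. With VG:GM = r, write λ = r/(r+1) so G = V + λ·(M−V); G is affine-linear in λ
4. Y is the centroid of triangle JEV ⇒ Y = (-25/27, 10/27)
Every point depending on G is an affine combination of G and λ-independent points, so each such coordinate is linear in λ; the λ² term in each signed area is a multiple of (M−V)×(M−V) = 0, so 2·[GHE] and 2·[YEM] are each linear in λ. Evaluating at λ=0 and λ=1:
  2·[GHE] = -31/9·λ + 5/9,   2·[YEM] = 26/27
So [GHE]:[YEM] = (-31/9·λ + 5/9) / (26/27). Setting this equal to -267/182:
  -31/9·λ + 5/9 = -267/182·(26/27)  ⇒  λ = 4/7
Then r = λ/(1−λ) = (4/7)/(3/7) = 4/3. Check: with r = 4/3, G = (0, 4/7) and [GHE]:[YEM] = -267/182 as required.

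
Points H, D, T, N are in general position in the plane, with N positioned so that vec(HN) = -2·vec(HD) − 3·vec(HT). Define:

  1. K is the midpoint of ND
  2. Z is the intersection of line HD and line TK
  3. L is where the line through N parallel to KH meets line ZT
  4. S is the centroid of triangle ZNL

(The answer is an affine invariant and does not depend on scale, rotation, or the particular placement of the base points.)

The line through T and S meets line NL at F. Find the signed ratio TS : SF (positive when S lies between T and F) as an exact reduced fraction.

Set H = (0, 0), D = (1, 0), T = (0, 1), N = (-2, -3); any affine frame gives the same invariant.
1. K is the midpoint of ND ⇒ K = (-1/2, -3/2)
2. Z is the intersection of line HD and line TK ⇒ Z = (-1/5, 0)
3. L is where the line through N parallel to KH meets line ZT ⇒ L = (1, 6)
4. S is the centroid of triangle ZNL ⇒ S = (-2/5, 1)
line TS meets NL at F = (-2/3, 1)
S = T + t·(F−T) with t = 3/5, so TS:SF = 3/5:2/5

TS:SF = 3/2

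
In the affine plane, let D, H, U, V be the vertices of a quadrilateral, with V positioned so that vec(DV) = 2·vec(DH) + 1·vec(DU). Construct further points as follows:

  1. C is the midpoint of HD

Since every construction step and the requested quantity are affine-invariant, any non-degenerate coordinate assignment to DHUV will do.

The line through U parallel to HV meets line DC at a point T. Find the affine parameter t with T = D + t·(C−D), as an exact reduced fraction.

t = -2

Work in coordinates with D = (0, 0), H = (1, 0), U = (0, 1), V = (2, 1).
1. C is the midpoint of HD ⇒ C = (1/2, 0)
through U parallel to HV: direction (1, 1); meets DC at T = (-1, 0)
T = D + t·(C−D) with t = -2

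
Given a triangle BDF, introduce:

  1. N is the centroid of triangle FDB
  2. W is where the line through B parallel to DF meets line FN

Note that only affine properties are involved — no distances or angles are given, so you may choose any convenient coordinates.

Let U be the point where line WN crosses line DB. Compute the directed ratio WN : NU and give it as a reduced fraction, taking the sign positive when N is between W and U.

WN:NU = -4

Work in coordinates with B = (0, 0), D = (1, 0), F = (0, 1).
1. N is the centroid of triangle FDB ⇒ N = (1/3, 1/3)
2. W is where the line through B parallel to DF meets line FN ⇒ W = (1, -1)
line WN meets DB at U = (1/2, 0)
N = W + t·(U−W) with t = 4/3, so WN:NU = 4/3:-1/3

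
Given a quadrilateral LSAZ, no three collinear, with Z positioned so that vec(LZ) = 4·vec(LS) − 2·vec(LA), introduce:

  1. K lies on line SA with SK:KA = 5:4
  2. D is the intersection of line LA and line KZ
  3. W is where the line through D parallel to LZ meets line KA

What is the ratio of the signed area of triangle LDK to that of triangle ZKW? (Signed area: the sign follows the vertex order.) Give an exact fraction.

[LDK]:[ZKW] = 2

Work in coordinates with L = (0, 0), S = (1, 0), A = (0, 1), Z = (4, -2).
1. K lies on line SA with SK:KA = 5:4 ⇒ K = (4/9, 5/9)
2. D is the intersection of line LA and line KZ ⇒ D = (0, 7/8)
3. W is where the line through D parallel to LZ meets line KA ⇒ W = (1/4, 3/4)
2·[LDK] = -7/18, 2·[ZKW] = -7/36
[LDK]:[ZKW] = -7/18:-7/36 = 2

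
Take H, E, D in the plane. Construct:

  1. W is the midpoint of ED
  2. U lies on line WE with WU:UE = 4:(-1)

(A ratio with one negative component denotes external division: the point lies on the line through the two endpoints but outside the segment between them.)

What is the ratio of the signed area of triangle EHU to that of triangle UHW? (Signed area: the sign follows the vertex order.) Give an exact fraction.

Choose coordinates H = (0, 0), E = (1, 0), D = (0, 1).
1. W is the midpoint of ED ⇒ W = (1/2, 1/2)
2. U lies on line WE with WU:UE = 4:(-1) ⇒ U = (7/6, -1/6)
2·[EHU] = 1/6, 2·[UHW] = -2/3
[EHU]:[UHW] = 1/6:-2/3 = -1/4

[EHU]:[UHW] = -1/4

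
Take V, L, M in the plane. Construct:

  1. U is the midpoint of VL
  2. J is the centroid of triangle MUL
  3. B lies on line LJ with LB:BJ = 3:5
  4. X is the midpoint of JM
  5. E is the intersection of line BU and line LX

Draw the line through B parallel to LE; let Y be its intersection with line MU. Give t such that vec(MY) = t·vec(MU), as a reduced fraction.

t = 11/40

Set V = (0, 0), L = (1, 0), M = (0, 1); any affine frame gives the same invariant.
1. U is the midpoint of VL ⇒ U = (1/2, 0)
2. J is the centroid of triangle MUL ⇒ J = (1/2, 1/3)
3. B lies on line LJ with LB:BJ = 3:5 ⇒ B = (13/16, 1/8)
4. X is the midpoint of JM ⇒ X = (1/4, 2/3)
5. E is the intersection of line BU and line LX ⇒ E = (49/58, 4/29)
through B parallel to LE: direction (-9/58, 4/29); meets MU at Y = (11/80, 29/40)
Y = M + t·(U−M) with t = 11/40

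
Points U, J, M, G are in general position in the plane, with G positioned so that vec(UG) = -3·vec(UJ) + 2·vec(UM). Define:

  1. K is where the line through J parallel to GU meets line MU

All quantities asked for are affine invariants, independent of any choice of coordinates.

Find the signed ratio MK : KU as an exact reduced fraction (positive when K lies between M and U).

Choose coordinates U = (0, 0), J = (1, 0), M = (0, 1), G = (-3, 2).
1. K is where the line through J parallel to GU meets line MU ⇒ K = (0, 2/3)
K = M + t·(U−M) with t = 1/3, so MK:KU = t:(1−t) = 1/3:2/3

MK:KU = 1/2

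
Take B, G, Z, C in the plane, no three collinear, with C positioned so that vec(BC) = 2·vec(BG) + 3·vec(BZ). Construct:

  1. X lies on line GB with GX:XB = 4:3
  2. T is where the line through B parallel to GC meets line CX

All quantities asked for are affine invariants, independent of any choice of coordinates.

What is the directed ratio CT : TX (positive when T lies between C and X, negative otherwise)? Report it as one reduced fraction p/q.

CT:TX = -7/3

Assign B = (0, 0), G = (1, 0), Z = (0, 1), C = (2, 3) — the answer is frame-independent, so this choice is without loss of generality.
1. X lies on line GB with GX:XB = 4:3 ⇒ X = (3/7, 0)
2. T is where the line through B parallel to GC meets line CX ⇒ T = (-3/4, -9/4)
T = C + t·(X−C) with t = 7/4, so CT:TX = t:(1−t) = 7/4:-3/4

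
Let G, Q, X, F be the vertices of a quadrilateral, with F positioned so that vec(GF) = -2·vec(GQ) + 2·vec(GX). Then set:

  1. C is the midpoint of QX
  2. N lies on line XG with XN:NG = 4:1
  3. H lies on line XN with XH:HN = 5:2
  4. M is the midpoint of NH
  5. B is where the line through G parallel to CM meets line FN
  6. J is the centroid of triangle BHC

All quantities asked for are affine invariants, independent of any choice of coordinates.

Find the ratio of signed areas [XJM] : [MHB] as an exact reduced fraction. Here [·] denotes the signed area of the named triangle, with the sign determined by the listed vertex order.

Set G = (0, 0), Q = (1, 0), X = (0, 1), F = (-2, 2); any affine frame gives the same invariant.
1. C is the midpoint of QX ⇒ C = (1/2, 1/2)
2. N lies on line XG with XN:NG = 4:1 ⇒ N = (0, 1/5)
3. H lies on line XN with XH:HN = 5:2 ⇒ H = (0, 3/7)
4. M is the midpoint of NH ⇒ M = (0, 11/35)
5. B is where the line through G parallel to CM meets line FN ⇒ B = (14/89, 26/445)
6. J is the centroid of triangle BHC ⇒ J = (39/178, 6149/18690)
2·[XJM] = -468/3115, 2·[MHB] = -8/445
[XJM]:[MHB] = -468/3115:-8/445 = 117/14

[XJM]:[MHB] = 117/14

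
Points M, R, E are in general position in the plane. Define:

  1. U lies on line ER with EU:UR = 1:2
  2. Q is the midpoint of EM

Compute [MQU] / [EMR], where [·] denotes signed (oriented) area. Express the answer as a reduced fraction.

[MQU]:[EMR] = -1/6

Work in coordinates with M = (0, 0), R = (1, 0), E = (0, 1).
1. U lies on line ER with EU:UR = 1:2 ⇒ U = (1/3, 2/3)
2. Q is the midpoint of EM ⇒ Q = (0, 1/2)
2·[MQU] = -1/6, 2·[EMR] = 1
[MQU]:[EMR] = -1/6:1 = -1/6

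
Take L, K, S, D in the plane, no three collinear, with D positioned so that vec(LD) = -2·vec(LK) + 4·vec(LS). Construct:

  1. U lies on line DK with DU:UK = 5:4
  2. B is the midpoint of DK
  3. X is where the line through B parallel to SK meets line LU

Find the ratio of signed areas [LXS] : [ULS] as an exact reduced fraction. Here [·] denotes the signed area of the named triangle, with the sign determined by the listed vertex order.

Assign L = (0, 0), K = (1, 0), S = (0, 1), D = (-2, 4) — the answer is frame-independent, so this choice is without loss of generality.
1. U lies on line DK with DU:UK = 5:4 ⇒ U = (-1/3, 16/9)
2. B is the midpoint of DK ⇒ B = (-1/2, 2)
3. X is where the line through B parallel to SK meets line LU ⇒ X = (-9/26, 24/13)
2·[LXS] = -9/26, 2·[ULS] = 1/3
[LXS]:[ULS] = -9/26:1/3 = -27/26

[LXS]:[ULS] = -27/26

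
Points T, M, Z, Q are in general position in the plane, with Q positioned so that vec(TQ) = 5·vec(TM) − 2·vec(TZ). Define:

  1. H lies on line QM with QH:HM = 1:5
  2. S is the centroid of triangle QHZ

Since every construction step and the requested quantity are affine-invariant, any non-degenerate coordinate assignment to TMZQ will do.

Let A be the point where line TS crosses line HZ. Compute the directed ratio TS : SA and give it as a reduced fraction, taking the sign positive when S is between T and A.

Choose coordinates T = (0, 0), M = (1, 0), Z = (0, 1), Q = (5, -2).
1. H lies on line QM with QH:HM = 1:5 ⇒ H = (13/3, -5/3)
2. S is the centroid of triangle QHZ ⇒ S = (28/9, -8/9)
line TS meets HZ at A = (91/30, -13/15)
S = T + t·(A−T) with t = 40/39, so TS:SA = 40/39:-1/39

TS:SA = -40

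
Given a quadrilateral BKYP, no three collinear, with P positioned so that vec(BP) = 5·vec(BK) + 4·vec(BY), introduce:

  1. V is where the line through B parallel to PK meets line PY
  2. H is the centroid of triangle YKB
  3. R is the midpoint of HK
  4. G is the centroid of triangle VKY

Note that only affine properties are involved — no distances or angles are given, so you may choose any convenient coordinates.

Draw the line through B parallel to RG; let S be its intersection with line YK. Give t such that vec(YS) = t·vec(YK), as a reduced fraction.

t = 1/3

Choose coordinates B = (0, 0), K = (1, 0), Y = (0, 1), P = (5, 4).
1. V is where the line through B parallel to PK meets line PY ⇒ V = (5/2, 5/2)
2. H is the centroid of triangle YKB ⇒ H = (1/3, 1/3)
3. R is the midpoint of HK ⇒ R = (2/3, 1/6)
4. G is the centroid of triangle VKY ⇒ G = (7/6, 7/6)
through B parallel to RG: direction (1/2, 1); meets YK at S = (1/3, 2/3)
S = Y + t·(K−Y) with t = 1/3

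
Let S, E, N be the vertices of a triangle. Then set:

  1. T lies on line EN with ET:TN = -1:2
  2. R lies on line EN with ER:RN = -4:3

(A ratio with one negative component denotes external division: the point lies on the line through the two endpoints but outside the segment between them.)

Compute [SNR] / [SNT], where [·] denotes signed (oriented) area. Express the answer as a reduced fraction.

[SNR]:[SNT] = -3/2

Work in coordinates with S = (0, 0), E = (1, 0), N = (0, 1).
1. T lies on line EN with ET:TN = -1:2 ⇒ T = (2, -1)
2. R lies on line EN with ER:RN = -4:3 ⇒ R = (-3, 4)
2·[SNR] = 3, 2·[SNT] = -2
[SNR]:[SNT] = 3:-2 = -3/2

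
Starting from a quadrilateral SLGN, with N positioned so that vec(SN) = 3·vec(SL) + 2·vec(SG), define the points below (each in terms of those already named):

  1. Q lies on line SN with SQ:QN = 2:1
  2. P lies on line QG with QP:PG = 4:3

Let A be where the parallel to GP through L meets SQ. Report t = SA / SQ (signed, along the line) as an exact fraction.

t = -1/6

Work in coordinates with S = (0, 0), L = (1, 0), G = (0, 1), N = (3, 2).
1. Q lies on line SN with SQ:QN = 2:1 ⇒ Q = (2, 4/3)
2. P lies on line QG with QP:PG = 4:3 ⇒ P = (6/7, 8/7)
through L parallel to GP: direction (6/7, 1/7); meets SQ at A = (-1/3, -2/9)
A = S + t·(Q−S) with t = -1/6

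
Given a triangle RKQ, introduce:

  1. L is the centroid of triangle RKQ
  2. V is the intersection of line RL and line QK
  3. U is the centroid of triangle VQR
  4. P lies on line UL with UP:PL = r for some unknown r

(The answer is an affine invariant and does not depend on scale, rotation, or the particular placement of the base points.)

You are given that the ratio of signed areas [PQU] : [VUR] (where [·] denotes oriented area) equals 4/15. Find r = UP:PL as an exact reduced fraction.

Work in coordinates with R = (0, 0), K = (1, 0), Q = (0, 1).
1. L is the centroid of triangle RKQ ⇒ L = (1/3, 1/3)
2. V is the intersection of line RL and line QK ⇒ V = (1/2, 1/2)
3. U is the centroid of triangle VQR ⇒ U = (1/6, 1/2)
4. With UP:PL = r, write λ = r/(r+1) so P = U + λ·(L−U); P is affine-linear in λ
Every point depending on P is an affine combination of P and λ-independent points, so each such coordinate is linear in λ; the λ² term in each signed area is a multiple of (L−U)×(L−U) = 0, so 2·[PQU] and 2·[VUR] are each linear in λ. Evaluating at λ=0 and λ=1:
  2·[PQU] = 1/18·λ,   2·[VUR] = 1/6
So [PQU]:[VUR] = (1/18·λ) / (1/6). Setting this equal to 4/15:
  1/18·λ = 4/15·(1/6)  ⇒  λ = 4/5
Then r = λ/(1−λ) = (4/5)/(1/5) = 4. Check: with r = 4, P = (3/10, 11/30) and [PQU]:[VUR] = 4/15 as required.

r = 4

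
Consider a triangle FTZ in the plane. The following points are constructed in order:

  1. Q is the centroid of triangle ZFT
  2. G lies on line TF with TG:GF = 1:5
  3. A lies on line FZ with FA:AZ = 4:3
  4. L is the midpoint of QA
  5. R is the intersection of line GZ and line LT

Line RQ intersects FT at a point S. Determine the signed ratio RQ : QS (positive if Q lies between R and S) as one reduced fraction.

RQ:QS = -58/115

Choose coordinates F = (0, 0), T = (1, 0), Z = (0, 1).
1. Q is the centroid of triangle ZFT ⇒ Q = (1/3, 1/3)
2. G lies on line TF with TG:GF = 1:5 ⇒ G = (5/6, 0)
3. A lies on line FZ with FA:AZ = 4:3 ⇒ A = (0, 4/7)
4. L is the midpoint of QA ⇒ L = (1/6, 19/42)
5. R is the intersection of line GZ and line LT ⇒ R = (16/23, 19/115)
line RQ meets FT at S = (61/58, 0)
Q = R + t·(S−R) with t = -58/57, so RQ:QS = -58/57:115/57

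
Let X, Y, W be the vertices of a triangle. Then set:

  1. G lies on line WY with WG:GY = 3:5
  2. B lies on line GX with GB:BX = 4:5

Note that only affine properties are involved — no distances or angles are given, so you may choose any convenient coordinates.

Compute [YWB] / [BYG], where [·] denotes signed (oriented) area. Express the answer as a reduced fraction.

Choose coordinates X = (0, 0), Y = (1, 0), W = (0, 1).
1. G lies on line WY with WG:GY = 3:5 ⇒ G = (3/8, 5/8)
2. B lies on line GX with GB:BX = 4:5 ⇒ B = (5/24, 25/72)
2·[YWB] = 4/9, 2·[BYG] = 5/18
[YWB]:[BYG] = 4/9:5/18 = 8/5

[YWB]:[BYG] = 8/5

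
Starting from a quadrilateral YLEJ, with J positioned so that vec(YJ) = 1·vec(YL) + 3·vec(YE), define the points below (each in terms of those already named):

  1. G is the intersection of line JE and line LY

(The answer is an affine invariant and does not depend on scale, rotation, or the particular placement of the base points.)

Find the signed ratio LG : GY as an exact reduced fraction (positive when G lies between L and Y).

Set Y = (0, 0), L = (1, 0), E = (0, 1), J = (1, 3); any affine frame gives the same invariant.
1. G is the intersection of line JE and line LY ⇒ G = (-1/2, 0)
G = L + t·(Y−L) with t = 3/2, so LG:GY = t:(1−t) = 3/2:-1/2

LG:GY = -3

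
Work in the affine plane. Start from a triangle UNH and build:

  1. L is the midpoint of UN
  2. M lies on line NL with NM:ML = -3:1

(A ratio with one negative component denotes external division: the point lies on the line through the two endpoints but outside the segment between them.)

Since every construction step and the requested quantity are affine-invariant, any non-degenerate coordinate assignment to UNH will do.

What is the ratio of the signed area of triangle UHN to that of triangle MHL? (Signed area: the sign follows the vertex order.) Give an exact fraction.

[UHN]:[MHL] = 4

Assign U = (0, 0), N = (1, 0), H = (0, 1) — the answer is frame-independent, so this choice is without loss of generality.
1. L is the midpoint of UN ⇒ L = (1/2, 0)
2. M lies on line NL with NM:ML = -3:1 ⇒ M = (1/4, 0)
2·[UHN] = -1, 2·[MHL] = -1/4
[UHN]:[MHL] = -1:-1/4 = 4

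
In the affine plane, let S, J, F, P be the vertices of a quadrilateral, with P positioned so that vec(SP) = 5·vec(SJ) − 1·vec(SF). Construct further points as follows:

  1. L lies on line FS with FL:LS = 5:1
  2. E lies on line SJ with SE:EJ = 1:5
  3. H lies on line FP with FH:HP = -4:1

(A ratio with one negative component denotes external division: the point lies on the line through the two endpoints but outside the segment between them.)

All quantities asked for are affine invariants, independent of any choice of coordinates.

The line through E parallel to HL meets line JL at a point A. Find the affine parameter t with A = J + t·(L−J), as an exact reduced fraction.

Set S = (0, 0), J = (1, 0), F = (0, 1), P = (5, -1); any affine frame gives the same invariant.
1. L lies on line FS with FL:LS = 5:1 ⇒ L = (0, 1/6)
2. E lies on line SJ with SE:EJ = 1:5 ⇒ E = (1/6, 0)
3. H lies on line FP with FH:HP = -4:1 ⇒ H = (20/3, -5/3)
through E parallel to HL: direction (-20/3, 11/6); meets JL at A = (-29/26, 55/156)
A = J + t·(L−J) with t = 55/26

t = 55/26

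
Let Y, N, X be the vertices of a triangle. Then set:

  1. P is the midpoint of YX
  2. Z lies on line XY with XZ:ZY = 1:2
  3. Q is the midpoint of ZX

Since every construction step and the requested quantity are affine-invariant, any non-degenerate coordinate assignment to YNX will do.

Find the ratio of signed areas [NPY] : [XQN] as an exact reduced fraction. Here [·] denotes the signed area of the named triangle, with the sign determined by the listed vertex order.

[NPY]:[XQN] = 3

Work in coordinates with Y = (0, 0), N = (1, 0), X = (0, 1).
1. P is the midpoint of YX ⇒ P = (0, 1/2)
2. Z lies on line XY with XZ:ZY = 1:2 ⇒ Z = (0, 2/3)
3. Q is the midpoint of ZX ⇒ Q = (0, 5/6)
2·[NPY] = 1/2, 2·[XQN] = 1/6
[NPY]:[XQN] = 1/2:1/6 = 3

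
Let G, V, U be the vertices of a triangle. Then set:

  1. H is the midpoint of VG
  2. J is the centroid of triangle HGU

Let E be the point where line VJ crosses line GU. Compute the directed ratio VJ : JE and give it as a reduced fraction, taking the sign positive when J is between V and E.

Assign G = (0, 0), V = (1, 0), U = (0, 1) — the answer is frame-independent, so this choice is without loss of generality.
1. H is the midpoint of VG ⇒ H = (1/2, 0)
2. J is the centroid of triangle HGU ⇒ J = (1/6, 1/3)
line VJ meets GU at E = (0, 2/5)
J = V + t·(E−V) with t = 5/6, so VJ:JE = 5/6:1/6

VJ:JE = 5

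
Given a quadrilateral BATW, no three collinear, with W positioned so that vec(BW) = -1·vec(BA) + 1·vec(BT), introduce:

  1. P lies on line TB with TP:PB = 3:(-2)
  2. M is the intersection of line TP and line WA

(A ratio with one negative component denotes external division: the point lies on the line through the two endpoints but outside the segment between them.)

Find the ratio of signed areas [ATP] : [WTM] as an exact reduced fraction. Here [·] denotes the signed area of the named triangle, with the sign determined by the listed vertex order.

[ATP]:[WTM] = -6

Work in coordinates with B = (0, 0), A = (1, 0), T = (0, 1), W = (-1, 1).
1. P lies on line TB with TP:PB = 3:(-2) ⇒ P = (0, -2)
2. M is the intersection of line TP and line WA ⇒ M = (0, 1/2)
2·[ATP] = 3, 2·[WTM] = -1/2
[ATP]:[WTM] = 3:-1/2 = -6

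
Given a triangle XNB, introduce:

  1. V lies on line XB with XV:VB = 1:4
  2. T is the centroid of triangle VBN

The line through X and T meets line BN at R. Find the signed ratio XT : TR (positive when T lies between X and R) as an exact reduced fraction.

Set X = (0, 0), N = (1, 0), B = (0, 1); any affine frame gives the same invariant.
1. V lies on line XB with XV:VB = 1:4 ⇒ V = (0, 1/5)
2. T is the centroid of triangle VBN ⇒ T = (1/3, 2/5)
line XT meets BN at R = (5/11, 6/11)
T = X + t·(R−X) with t = 11/15, so XT:TR = 11/15:4/15

XT:TR = 11/4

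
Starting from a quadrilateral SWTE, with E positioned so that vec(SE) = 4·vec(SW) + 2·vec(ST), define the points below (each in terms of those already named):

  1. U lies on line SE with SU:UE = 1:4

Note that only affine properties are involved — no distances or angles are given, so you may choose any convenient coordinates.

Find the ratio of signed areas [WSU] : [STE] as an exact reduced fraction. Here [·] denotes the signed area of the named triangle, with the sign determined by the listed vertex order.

[WSU]:[STE] = 1/10

Assign S = (0, 0), W = (1, 0), T = (0, 1), E = (4, 2) — the answer is frame-independent, so this choice is without loss of generality.
1. U lies on line SE with SU:UE = 1:4 ⇒ U = (4/5, 2/5)
2·[WSU] = -2/5, 2·[STE] = -4
[WSU]:[STE] = -2/5:-4 = 1/10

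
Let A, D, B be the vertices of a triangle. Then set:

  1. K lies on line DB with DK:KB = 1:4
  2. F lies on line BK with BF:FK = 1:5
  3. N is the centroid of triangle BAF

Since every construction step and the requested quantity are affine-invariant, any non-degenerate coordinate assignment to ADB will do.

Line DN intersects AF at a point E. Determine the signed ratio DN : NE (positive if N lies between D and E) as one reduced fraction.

DN:NE = -41/2

Assign A = (0, 0), D = (1, 0), B = (0, 1) — the answer is frame-independent, so this choice is without loss of generality.
1. K lies on line DB with DK:KB = 1:4 ⇒ K = (4/5, 1/5)
2. F lies on line BK with BF:FK = 1:5 ⇒ F = (2/15, 13/15)
3. N is the centroid of triangle BAF ⇒ N = (2/45, 28/45)
line DN meets AF at E = (56/615, 364/615)
N = D + t·(E−D) with t = 41/39, so DN:NE = 41/39:-2/39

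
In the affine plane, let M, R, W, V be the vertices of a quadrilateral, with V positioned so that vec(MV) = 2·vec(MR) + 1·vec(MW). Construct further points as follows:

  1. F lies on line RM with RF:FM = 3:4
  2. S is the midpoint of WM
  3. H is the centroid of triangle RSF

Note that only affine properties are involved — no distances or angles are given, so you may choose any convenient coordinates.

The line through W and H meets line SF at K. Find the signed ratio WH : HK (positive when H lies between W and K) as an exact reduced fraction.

Assign M = (0, 0), R = (1, 0), W = (0, 1), V = (2, 1) — the answer is frame-independent, so this choice is without loss of generality.
1. F lies on line RM with RF:FM = 3:4 ⇒ F = (4/7, 0)
2. S is the midpoint of WM ⇒ S = (0, 1/2)
3. H is the centroid of triangle RSF ⇒ H = (11/21, 1/6)
line WH meets SF at K = (44/63, -1/9)
H = W + t·(K−W) with t = 3/4, so WH:HK = 3/4:1/4

WH:HK = 3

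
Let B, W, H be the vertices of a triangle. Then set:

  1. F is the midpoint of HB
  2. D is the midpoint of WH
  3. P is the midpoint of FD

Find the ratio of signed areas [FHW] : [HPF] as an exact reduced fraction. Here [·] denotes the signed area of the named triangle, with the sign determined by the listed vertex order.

[FHW]:[HPF] = 4

Assign B = (0, 0), W = (1, 0), H = (0, 1) — the answer is frame-independent, so this choice is without loss of generality.
1. F is the midpoint of HB ⇒ F = (0, 1/2)
2. D is the midpoint of WH ⇒ D = (1/2, 1/2)
3. P is the midpoint of FD ⇒ P = (1/4, 1/2)
2·[FHW] = -1/2, 2·[HPF] = -1/8
[FHW]:[HPF] = -1/2:-1/8 = 4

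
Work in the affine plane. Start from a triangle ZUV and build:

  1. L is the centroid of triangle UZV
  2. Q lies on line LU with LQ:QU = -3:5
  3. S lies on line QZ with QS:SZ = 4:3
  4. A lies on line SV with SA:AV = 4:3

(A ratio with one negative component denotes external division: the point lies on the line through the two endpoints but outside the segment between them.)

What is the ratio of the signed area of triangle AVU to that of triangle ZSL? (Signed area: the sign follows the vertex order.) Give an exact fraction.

Assign Z = (0, 0), U = (1, 0), V = (0, 1) — the answer is frame-independent, so this choice is without loss of generality.
1. L is the centroid of triangle UZV ⇒ L = (1/3, 1/3)
2. Q lies on line LU with LQ:QU = -3:5 ⇒ Q = (-2/3, 5/6)
3. S lies on line QZ with QS:SZ = 4:3 ⇒ S = (-2/7, 5/14)
4. A lies on line SV with SA:AV = 4:3 ⇒ A = (-6/49, 71/98)
2·[AVU] = -39/98, 2·[ZSL] = -3/14
[AVU]:[ZSL] = -39/98:-3/14 = 13/7

[AVU]:[ZSL] = 13/7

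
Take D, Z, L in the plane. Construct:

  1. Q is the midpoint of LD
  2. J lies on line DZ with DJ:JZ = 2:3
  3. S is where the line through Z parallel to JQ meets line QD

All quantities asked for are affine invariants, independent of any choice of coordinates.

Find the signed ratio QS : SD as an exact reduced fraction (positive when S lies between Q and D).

Set D = (0, 0), Z = (1, 0), L = (0, 1); any affine frame gives the same invariant.
1. Q is the midpoint of LD ⇒ Q = (0, 1/2)
2. J lies on line DZ with DJ:JZ = 2:3 ⇒ J = (2/5, 0)
3. S is where the line through Z parallel to JQ meets line QD ⇒ S = (0, 5/4)
S = Q + t·(D−Q) with t = -3/2, so QS:SD = t:(1−t) = -3/2:5/2

QS:SD = -3/5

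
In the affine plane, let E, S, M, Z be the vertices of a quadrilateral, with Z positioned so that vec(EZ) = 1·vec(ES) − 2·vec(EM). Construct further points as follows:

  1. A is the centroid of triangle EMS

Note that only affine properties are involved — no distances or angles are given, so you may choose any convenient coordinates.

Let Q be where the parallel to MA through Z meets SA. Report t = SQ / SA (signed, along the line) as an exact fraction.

t = 2

Choose coordinates E = (0, 0), S = (1, 0), M = (0, 1), Z = (1, -2).
1. A is the centroid of triangle EMS ⇒ A = (1/3, 1/3)
through Z parallel to MA: direction (1/3, -2/3); meets SA at Q = (-1/3, 2/3)
Q = S + t·(A−S) with t = 2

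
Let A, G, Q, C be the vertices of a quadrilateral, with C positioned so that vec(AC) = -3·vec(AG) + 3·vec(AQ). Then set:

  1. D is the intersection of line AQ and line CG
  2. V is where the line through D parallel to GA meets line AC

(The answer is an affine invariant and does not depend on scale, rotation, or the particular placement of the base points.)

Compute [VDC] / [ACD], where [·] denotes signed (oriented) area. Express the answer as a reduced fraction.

[VDC]:[ACD] = -3/4

Work in coordinates with A = (0, 0), G = (1, 0), Q = (0, 1), C = (-3, 3).
1. D is the intersection of line AQ and line CG ⇒ D = (0, 3/4)
2. V is where the line through D parallel to GA meets line AC ⇒ V = (-3/4, 3/4)
2·[VDC] = 27/16, 2·[ACD] = -9/4
[VDC]:[ACD] = 27/16:-9/4 = -3/4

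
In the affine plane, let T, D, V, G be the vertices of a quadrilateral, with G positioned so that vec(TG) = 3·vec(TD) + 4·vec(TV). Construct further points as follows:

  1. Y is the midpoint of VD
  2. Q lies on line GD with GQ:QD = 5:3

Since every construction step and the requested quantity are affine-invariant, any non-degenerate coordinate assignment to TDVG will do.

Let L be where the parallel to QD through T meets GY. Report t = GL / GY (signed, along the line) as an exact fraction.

Work in coordinates with T = (0, 0), D = (1, 0), V = (0, 1), G = (3, 4).
1. Y is the midpoint of VD ⇒ Y = (1/2, 1/2)
2. Q lies on line GD with GQ:QD = 5:3 ⇒ Q = (7/4, 3/2)
through T parallel to QD: direction (-3/4, -3/2); meets GY at L = (-1/3, -2/3)
L = G + t·(Y−G) with t = 4/3

t = 4/3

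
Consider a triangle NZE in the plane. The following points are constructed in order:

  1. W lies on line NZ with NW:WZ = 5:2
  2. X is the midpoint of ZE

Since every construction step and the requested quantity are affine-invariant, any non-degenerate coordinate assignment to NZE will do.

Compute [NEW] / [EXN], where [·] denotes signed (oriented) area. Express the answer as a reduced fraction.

Work in coordinates with N = (0, 0), Z = (1, 0), E = (0, 1).
1. W lies on line NZ with NW:WZ = 5:2 ⇒ W = (5/7, 0)
2. X is the midpoint of ZE ⇒ X = (1/2, 1/2)
2·[NEW] = -5/7, 2·[EXN] = -1/2
[NEW]:[EXN] = -5/7:-1/2 = 10/7

[NEW]:[EXN] = 10/7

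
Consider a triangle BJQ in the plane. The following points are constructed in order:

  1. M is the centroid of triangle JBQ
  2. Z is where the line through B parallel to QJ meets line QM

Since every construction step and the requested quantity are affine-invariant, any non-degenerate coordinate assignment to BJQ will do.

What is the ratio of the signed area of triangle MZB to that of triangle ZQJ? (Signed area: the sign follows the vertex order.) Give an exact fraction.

[MZB]:[ZQJ] = 2/3

Choose coordinates B = (0, 0), J = (1, 0), Q = (0, 1).
1. M is the centroid of triangle JBQ ⇒ M = (1/3, 1/3)
2. Z is where the line through B parallel to QJ meets line QM ⇒ Z = (1, -1)
2·[MZB] = -2/3, 2·[ZQJ] = -1
[MZB]:[ZQJ] = -2/3:-1 = 2/3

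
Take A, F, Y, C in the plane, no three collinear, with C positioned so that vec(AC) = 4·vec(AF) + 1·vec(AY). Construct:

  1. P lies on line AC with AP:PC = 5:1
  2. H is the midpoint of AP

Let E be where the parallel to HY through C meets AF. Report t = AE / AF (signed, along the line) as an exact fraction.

Assign A = (0, 0), F = (1, 0), Y = (0, 1), C = (4, 1) — the answer is frame-independent, so this choice is without loss of generality.
1. P lies on line AC with AP:PC = 5:1 ⇒ P = (10/3, 5/6)
2. H is the midpoint of AP ⇒ H = (5/3, 5/12)
through C parallel to HY: direction (-5/3, 7/12); meets AF at E = (48/7, 0)
E = A + t·(F−A) with t = 48/7

t = 48/7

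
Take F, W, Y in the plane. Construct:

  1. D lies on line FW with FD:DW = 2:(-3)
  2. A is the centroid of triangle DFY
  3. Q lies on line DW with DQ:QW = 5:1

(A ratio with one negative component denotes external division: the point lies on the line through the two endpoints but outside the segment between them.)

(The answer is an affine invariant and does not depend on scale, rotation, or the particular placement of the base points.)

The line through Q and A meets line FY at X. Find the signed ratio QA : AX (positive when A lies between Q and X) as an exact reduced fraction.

QA:AX = -7/4

Choose coordinates F = (0, 0), W = (1, 0), Y = (0, 1).
1. D lies on line FW with FD:DW = 2:(-3) ⇒ D = (-2, 0)
2. A is the centroid of triangle DFY ⇒ A = (-2/3, 1/3)
3. Q lies on line DW with DQ:QW = 5:1 ⇒ Q = (1/2, 0)
line QA meets FY at X = (0, 1/7)
A = Q + t·(X−Q) with t = 7/3, so QA:AX = 7/3:-4/3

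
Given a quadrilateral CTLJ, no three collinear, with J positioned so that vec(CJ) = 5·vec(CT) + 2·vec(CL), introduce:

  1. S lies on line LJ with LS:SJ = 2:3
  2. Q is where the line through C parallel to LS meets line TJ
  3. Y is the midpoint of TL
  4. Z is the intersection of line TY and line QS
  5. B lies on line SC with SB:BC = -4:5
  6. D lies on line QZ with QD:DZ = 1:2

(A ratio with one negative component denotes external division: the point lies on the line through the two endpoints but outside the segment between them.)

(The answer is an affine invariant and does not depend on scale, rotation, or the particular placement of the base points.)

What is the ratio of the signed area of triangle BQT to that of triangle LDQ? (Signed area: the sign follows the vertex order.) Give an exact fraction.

Choose coordinates C = (0, 0), T = (1, 0), L = (0, 1), J = (5, 2).
1. S lies on line LJ with LS:SJ = 2:3 ⇒ S = (2, 7/5)
2. Q is where the line through C parallel to LS meets line TJ ⇒ Q = (5/3, 1/3)
3. Y is the midpoint of TL ⇒ Y = (1/2, 1/2)
4. Z is the intersection of line TY and line QS ⇒ Z = (10/7, -3/7)
5. B lies on line SC with SB:BC = -4:5 ⇒ B = (10, 7)
6. D lies on line QZ with QD:DZ = 1:2 ⇒ D = (100/63, 5/63)
2·[BQT] = -5/3, 2·[LDQ] = 10/21
[BQT]:[LDQ] = -5/3:10/21 = -7/2

[BQT]:[LDQ] = -7/2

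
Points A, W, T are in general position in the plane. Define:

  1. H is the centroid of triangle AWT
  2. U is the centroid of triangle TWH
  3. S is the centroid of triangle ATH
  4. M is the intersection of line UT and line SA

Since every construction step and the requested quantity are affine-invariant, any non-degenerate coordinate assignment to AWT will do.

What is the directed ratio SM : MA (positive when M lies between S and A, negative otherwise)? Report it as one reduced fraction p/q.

SM:MA = -5/12

Work in coordinates with A = (0, 0), W = (1, 0), T = (0, 1).
1. H is the centroid of triangle AWT ⇒ H = (1/3, 1/3)
2. U is the centroid of triangle TWH ⇒ U = (4/9, 4/9)
3. S is the centroid of triangle ATH ⇒ S = (1/9, 4/9)
4. M is the intersection of line UT and line SA ⇒ M = (4/21, 16/21)
M = S + t·(A−S) with t = -5/7, so SM:MA = t:(1−t) = -5/7:12/7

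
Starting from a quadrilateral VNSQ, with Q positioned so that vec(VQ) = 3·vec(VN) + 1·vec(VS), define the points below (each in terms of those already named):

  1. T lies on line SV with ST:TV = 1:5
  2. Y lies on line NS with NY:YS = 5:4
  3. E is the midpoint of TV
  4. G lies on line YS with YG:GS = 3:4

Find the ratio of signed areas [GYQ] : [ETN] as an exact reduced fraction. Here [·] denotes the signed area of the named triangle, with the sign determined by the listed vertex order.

Set V = (0, 0), N = (1, 0), S = (0, 1), Q = (3, 1); any affine frame gives the same invariant.
1. T lies on line SV with ST:TV = 1:5 ⇒ T = (0, 5/6)
2. Y lies on line NS with NY:YS = 5:4 ⇒ Y = (4/9, 5/9)
3. E is the midpoint of TV ⇒ E = (0, 5/12)
4. G lies on line YS with YG:GS = 3:4 ⇒ G = (16/63, 47/63)
2·[GYQ] = 4/7, 2·[ETN] = -5/12
[GYQ]:[ETN] = 4/7:-5/12 = -48/35

[GYQ]:[ETN] = -48/35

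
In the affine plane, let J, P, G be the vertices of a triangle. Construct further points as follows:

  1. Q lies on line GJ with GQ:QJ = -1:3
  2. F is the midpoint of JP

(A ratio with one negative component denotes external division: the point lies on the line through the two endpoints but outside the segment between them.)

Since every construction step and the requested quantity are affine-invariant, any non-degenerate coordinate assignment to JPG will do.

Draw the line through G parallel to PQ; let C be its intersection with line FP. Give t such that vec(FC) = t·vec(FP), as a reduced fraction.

t = 1/3

Assign J = (0, 0), P = (1, 0), G = (0, 1) — the answer is frame-independent, so this choice is without loss of generality.
1. Q lies on line GJ with GQ:QJ = -1:3 ⇒ Q = (0, 3/2)
2. F is the midpoint of JP ⇒ F = (1/2, 0)
through G parallel to PQ: direction (-1, 3/2); meets FP at C = (2/3, 0)
C = F + t·(P−F) with t = 1/3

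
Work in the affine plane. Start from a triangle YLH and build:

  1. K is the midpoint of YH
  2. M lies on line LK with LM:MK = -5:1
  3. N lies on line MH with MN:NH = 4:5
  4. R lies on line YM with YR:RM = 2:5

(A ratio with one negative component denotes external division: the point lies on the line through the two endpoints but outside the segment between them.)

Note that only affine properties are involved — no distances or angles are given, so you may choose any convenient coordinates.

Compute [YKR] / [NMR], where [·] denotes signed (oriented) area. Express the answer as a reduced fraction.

[YKR]:[NMR] = 9/20

Assign Y = (0, 0), L = (1, 0), H = (0, 1) — the answer is frame-independent, so this choice is without loss of generality.
1. K is the midpoint of YH ⇒ K = (0, 1/2)
2. M lies on line LK with LM:MK = -5:1 ⇒ M = (-1/4, 5/8)
3. N lies on line MH with MN:NH = 4:5 ⇒ N = (-5/36, 19/24)
4. R lies on line YM with YR:RM = 2:5 ⇒ R = (-1/14, 5/28)
2·[YKR] = 1/28, 2·[NMR] = 5/63
[YKR]:[NMR] = 1/28:5/63 = 9/20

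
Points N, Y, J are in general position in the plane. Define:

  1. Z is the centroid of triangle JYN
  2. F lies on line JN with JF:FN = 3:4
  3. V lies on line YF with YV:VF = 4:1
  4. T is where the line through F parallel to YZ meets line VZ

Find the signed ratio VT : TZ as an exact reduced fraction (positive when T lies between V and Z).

Choose coordinates N = (0, 0), Y = (1, 0), J = (0, 1).
1. Z is the centroid of triangle JYN ⇒ Z = (1/3, 1/3)
2. F lies on line JN with JF:FN = 3:4 ⇒ F = (0, 4/7)
3. V lies on line YF with YV:VF = 4:1 ⇒ V = (1/5, 16/35)
4. T is where the line through F parallel to YZ meets line VZ ⇒ T = (1/6, 41/84)
T = V + t·(Z−V) with t = -1/4, so VT:TZ = t:(1−t) = -1/4:5/4

VT:TZ = -1/5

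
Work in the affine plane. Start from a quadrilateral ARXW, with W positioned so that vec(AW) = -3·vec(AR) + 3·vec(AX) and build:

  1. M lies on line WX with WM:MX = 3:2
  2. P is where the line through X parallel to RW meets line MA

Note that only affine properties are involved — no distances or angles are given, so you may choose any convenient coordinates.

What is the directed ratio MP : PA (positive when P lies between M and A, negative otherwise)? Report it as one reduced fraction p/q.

Work in coordinates with A = (0, 0), R = (1, 0), X = (0, 1), W = (-3, 3).
1. M lies on line WX with WM:MX = 3:2 ⇒ M = (-6/5, 9/5)
2. P is where the line through X parallel to RW meets line MA ⇒ P = (-4/3, 2)
P = M + t·(A−M) with t = -1/9, so MP:PA = t:(1−t) = -1/9:10/9

MP:PA = -1/10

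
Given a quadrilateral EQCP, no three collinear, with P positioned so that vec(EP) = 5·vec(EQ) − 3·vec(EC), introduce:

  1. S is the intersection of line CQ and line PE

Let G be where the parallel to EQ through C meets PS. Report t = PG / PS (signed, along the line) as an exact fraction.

t = 8/3

Set E = (0, 0), Q = (1, 0), C = (0, 1), P = (5, -3); any affine frame gives the same invariant.
1. S is the intersection of line CQ and line PE ⇒ S = (5/2, -3/2)
through C parallel to EQ: direction (1, 0); meets PS at G = (-5/3, 1)
G = P + t·(S−P) with t = 8/3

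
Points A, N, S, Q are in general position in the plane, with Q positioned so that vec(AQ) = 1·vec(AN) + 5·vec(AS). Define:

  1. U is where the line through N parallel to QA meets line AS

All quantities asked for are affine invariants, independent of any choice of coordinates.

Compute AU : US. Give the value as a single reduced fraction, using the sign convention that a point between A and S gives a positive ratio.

Choose coordinates A = (0, 0), N = (1, 0), S = (0, 1), Q = (1, 5).
1. U is where the line through N parallel to QA meets line AS ⇒ U = (0, -5)
U = A + t·(S−A) with t = -5, so AU:US = t:(1−t) = -5:6

AU:US = -5/6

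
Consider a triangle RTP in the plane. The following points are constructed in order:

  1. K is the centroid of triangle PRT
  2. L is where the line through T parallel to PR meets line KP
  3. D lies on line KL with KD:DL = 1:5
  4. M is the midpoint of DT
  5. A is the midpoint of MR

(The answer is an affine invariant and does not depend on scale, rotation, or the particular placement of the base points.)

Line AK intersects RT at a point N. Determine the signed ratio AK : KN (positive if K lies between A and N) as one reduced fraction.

Choose coordinates R = (0, 0), T = (1, 0), P = (0, 1).
1. K is the centroid of triangle PRT ⇒ K = (1/3, 1/3)
2. L is where the line through T parallel to PR meets line KP ⇒ L = (1, -1)
3. D lies on line KL with KD:DL = 1:5 ⇒ D = (4/9, 1/9)
4. M is the midpoint of DT ⇒ M = (13/18, 1/18)
5. A is the midpoint of MR ⇒ A = (13/36, 1/36)
line AK meets RT at N = (4/11, 0)
K = A + t·(N−A) with t = -11, so AK:KN = -11:12

AK:KN = -11/12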